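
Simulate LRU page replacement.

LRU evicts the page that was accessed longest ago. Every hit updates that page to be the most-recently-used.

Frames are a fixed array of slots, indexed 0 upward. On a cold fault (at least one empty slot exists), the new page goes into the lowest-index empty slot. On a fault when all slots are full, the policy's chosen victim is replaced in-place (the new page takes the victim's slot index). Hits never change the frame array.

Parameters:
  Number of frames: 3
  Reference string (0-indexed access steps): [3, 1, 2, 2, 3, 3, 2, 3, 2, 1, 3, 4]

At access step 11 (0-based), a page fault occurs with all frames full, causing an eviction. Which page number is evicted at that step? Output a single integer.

Step 0: ref 3 -> FAULT, frames=[3,-,-]
Step 1: ref 1 -> FAULT, frames=[3,1,-]
Step 2: ref 2 -> FAULT, frames=[3,1,2]
Step 3: ref 2 -> HIT, frames=[3,1,2]
Step 4: ref 3 -> HIT, frames=[3,1,2]
Step 5: ref 3 -> HIT, frames=[3,1,2]
Step 6: ref 2 -> HIT, frames=[3,1,2]
Step 7: ref 3 -> HIT, frames=[3,1,2]
Step 8: ref 2 -> HIT, frames=[3,1,2]
Step 9: ref 1 -> HIT, frames=[3,1,2]
Step 10: ref 3 -> HIT, frames=[3,1,2]
Step 11: ref 4 -> FAULT, evict 2, frames=[3,1,4]
At step 11: evicted page 2

Answer: 2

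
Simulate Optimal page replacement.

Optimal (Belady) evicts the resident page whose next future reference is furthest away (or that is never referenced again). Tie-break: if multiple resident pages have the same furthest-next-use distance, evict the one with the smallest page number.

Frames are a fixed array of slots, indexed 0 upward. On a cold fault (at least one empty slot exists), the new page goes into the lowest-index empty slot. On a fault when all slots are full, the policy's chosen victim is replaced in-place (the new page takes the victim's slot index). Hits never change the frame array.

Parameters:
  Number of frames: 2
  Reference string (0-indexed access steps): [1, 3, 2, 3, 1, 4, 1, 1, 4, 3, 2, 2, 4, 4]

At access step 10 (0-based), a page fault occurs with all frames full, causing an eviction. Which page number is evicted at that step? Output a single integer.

Step 0: ref 1 -> FAULT, frames=[1,-]
Step 1: ref 3 -> FAULT, frames=[1,3]
Step 2: ref 2 -> FAULT, evict 1, frames=[2,3]
Step 3: ref 3 -> HIT, frames=[2,3]
Step 4: ref 1 -> FAULT, evict 2, frames=[1,3]
Step 5: ref 4 -> FAULT, evict 3, frames=[1,4]
Step 6: ref 1 -> HIT, frames=[1,4]
Step 7: ref 1 -> HIT, frames=[1,4]
Step 8: ref 4 -> HIT, frames=[1,4]
Step 9: ref 3 -> FAULT, evict 1, frames=[3,4]
Step 10: ref 2 -> FAULT, evict 3, frames=[2,4]
At step 10: evicted page 3

Answer: 3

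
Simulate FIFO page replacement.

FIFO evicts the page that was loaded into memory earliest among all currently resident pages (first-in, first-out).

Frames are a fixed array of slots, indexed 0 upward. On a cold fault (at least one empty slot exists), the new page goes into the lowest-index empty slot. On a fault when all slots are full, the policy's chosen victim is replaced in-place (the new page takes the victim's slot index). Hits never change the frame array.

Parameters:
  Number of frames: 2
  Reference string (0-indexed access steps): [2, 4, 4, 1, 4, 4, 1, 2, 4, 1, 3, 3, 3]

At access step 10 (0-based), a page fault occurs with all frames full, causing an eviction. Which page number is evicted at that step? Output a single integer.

Step 0: ref 2 -> FAULT, frames=[2,-]
Step 1: ref 4 -> FAULT, frames=[2,4]
Step 2: ref 4 -> HIT, frames=[2,4]
Step 3: ref 1 -> FAULT, evict 2, frames=[1,4]
Step 4: ref 4 -> HIT, frames=[1,4]
Step 5: ref 4 -> HIT, frames=[1,4]
Step 6: ref 1 -> HIT, frames=[1,4]
Step 7: ref 2 -> FAULT, evict 4, frames=[1,2]
Step 8: ref 4 -> FAULT, evict 1, frames=[4,2]
Step 9: ref 1 -> FAULT, evict 2, frames=[4,1]
Step 10: ref 3 -> FAULT, evict 4, frames=[3,1]
At step 10: evicted page 4

Answer: 4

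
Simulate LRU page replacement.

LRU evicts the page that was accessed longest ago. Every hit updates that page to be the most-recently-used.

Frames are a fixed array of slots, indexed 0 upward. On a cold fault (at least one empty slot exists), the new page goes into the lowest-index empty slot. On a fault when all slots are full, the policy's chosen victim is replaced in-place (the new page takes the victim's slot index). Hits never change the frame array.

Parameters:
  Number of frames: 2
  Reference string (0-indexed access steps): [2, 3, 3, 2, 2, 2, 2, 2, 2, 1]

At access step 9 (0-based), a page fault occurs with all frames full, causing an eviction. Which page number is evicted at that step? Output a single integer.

Answer: 3

Derivation:
Step 0: ref 2 -> FAULT, frames=[2,-]
Step 1: ref 3 -> FAULT, frames=[2,3]
Step 2: ref 3 -> HIT, frames=[2,3]
Step 3: ref 2 -> HIT, frames=[2,3]
Step 4: ref 2 -> HIT, frames=[2,3]
Step 5: ref 2 -> HIT, frames=[2,3]
Step 6: ref 2 -> HIT, frames=[2,3]
Step 7: ref 2 -> HIT, frames=[2,3]
Step 8: ref 2 -> HIT, frames=[2,3]
Step 9: ref 1 -> FAULT, evict 3, frames=[2,1]
At step 9: evicted page 3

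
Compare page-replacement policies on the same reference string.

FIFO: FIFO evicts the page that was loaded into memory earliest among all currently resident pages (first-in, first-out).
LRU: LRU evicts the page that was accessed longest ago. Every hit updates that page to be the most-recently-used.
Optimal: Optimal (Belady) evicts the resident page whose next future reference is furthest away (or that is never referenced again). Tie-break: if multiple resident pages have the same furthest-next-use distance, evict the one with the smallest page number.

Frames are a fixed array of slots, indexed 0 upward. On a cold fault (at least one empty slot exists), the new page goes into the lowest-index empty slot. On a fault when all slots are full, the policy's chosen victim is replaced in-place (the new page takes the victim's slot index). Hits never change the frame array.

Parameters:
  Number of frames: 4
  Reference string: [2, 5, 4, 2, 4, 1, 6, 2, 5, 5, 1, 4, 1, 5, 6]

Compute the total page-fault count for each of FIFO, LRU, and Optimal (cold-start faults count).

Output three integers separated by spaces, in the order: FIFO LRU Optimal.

Answer: 10 8 6

Derivation:
--- FIFO ---
  step 0: ref 2 -> FAULT, frames=[2,-,-,-] (faults so far: 1)
  step 1: ref 5 -> FAULT, frames=[2,5,-,-] (faults so far: 2)
  step 2: ref 4 -> FAULT, frames=[2,5,4,-] (faults so far: 3)
  step 3: ref 2 -> HIT, frames=[2,5,4,-] (faults so far: 3)
  step 4: ref 4 -> HIT, frames=[2,5,4,-] (faults so far: 3)
  step 5: ref 1 -> FAULT, frames=[2,5,4,1] (faults so far: 4)
  step 6: ref 6 -> FAULT, evict 2, frames=[6,5,4,1] (faults so far: 5)
  step 7: ref 2 -> FAULT, evict 5, frames=[6,2,4,1] (faults so far: 6)
  step 8: ref 5 -> FAULT, evict 4, frames=[6,2,5,1] (faults so far: 7)
  step 9: ref 5 -> HIT, frames=[6,2,5,1] (faults so far: 7)
  step 10: ref 1 -> HIT, frames=[6,2,5,1] (faults so far: 7)
  step 11: ref 4 -> FAULT, evict 1, frames=[6,2,5,4] (faults so far: 8)
  step 12: ref 1 -> FAULT, evict 6, frames=[1,2,5,4] (faults so far: 9)
  step 13: ref 5 -> HIT, frames=[1,2,5,4] (faults so far: 9)
  step 14: ref 6 -> FAULT, evict 2, frames=[1,6,5,4] (faults so far: 10)
  FIFO total faults: 10
--- LRU ---
  step 0: ref 2 -> FAULT, frames=[2,-,-,-] (faults so far: 1)
  step 1: ref 5 -> FAULT, frames=[2,5,-,-] (faults so far: 2)
  step 2: ref 4 -> FAULT, frames=[2,5,4,-] (faults so far: 3)
  step 3: ref 2 -> HIT, frames=[2,5,4,-] (faults so far: 3)
  step 4: ref 4 -> HIT, frames=[2,5,4,-] (faults so far: 3)
  step 5: ref 1 -> FAULT, frames=[2,5,4,1] (faults so far: 4)
  step 6: ref 6 -> FAULT, evict 5, frames=[2,6,4,1] (faults so far: 5)
  step 7: ref 2 -> HIT, frames=[2,6,4,1] (faults so far: 5)
  step 8: ref 5 -> FAULT, evict 4, frames=[2,6,5,1] (faults so far: 6)
  step 9: ref 5 -> HIT, frames=[2,6,5,1] (faults so far: 6)
  step 10: ref 1 -> HIT, frames=[2,6,5,1] (faults so far: 6)
  step 11: ref 4 -> FAULT, evict 6, frames=[2,4,5,1] (faults so far: 7)
  step 12: ref 1 -> HIT, frames=[2,4,5,1] (faults so far: 7)
  step 13: ref 5 -> HIT, frames=[2,4,5,1] (faults so far: 7)
  step 14: ref 6 -> FAULT, evict 2, frames=[6,4,5,1] (faults so far: 8)
  LRU total faults: 8
--- Optimal ---
  step 0: ref 2 -> FAULT, frames=[2,-,-,-] (faults so far: 1)
  step 1: ref 5 -> FAULT, frames=[2,5,-,-] (faults so far: 2)
  step 2: ref 4 -> FAULT, frames=[2,5,4,-] (faults so far: 3)
  step 3: ref 2 -> HIT, frames=[2,5,4,-] (faults so far: 3)
  step 4: ref 4 -> HIT, frames=[2,5,4,-] (faults so far: 3)
  step 5: ref 1 -> FAULT, frames=[2,5,4,1] (faults so far: 4)
  step 6: ref 6 -> FAULT, evict 4, frames=[2,5,6,1] (faults so far: 5)
  step 7: ref 2 -> HIT, frames=[2,5,6,1] (faults so far: 5)
  step 8: ref 5 -> HIT, frames=[2,5,6,1] (faults so far: 5)
  step 9: ref 5 -> HIT, frames=[2,5,6,1] (faults so far: 5)
  step 10: ref 1 -> HIT, frames=[2,5,6,1] (faults so far: 5)
  step 11: ref 4 -> FAULT, evict 2, frames=[4,5,6,1] (faults so far: 6)
  step 12: ref 1 -> HIT, frames=[4,5,6,1] (faults so far: 6)
  step 13: ref 5 -> HIT, frames=[4,5,6,1] (faults so far: 6)
  step 14: ref 6 -> HIT, frames=[4,5,6,1] (faults so far: 6)
  Optimal total faults: 6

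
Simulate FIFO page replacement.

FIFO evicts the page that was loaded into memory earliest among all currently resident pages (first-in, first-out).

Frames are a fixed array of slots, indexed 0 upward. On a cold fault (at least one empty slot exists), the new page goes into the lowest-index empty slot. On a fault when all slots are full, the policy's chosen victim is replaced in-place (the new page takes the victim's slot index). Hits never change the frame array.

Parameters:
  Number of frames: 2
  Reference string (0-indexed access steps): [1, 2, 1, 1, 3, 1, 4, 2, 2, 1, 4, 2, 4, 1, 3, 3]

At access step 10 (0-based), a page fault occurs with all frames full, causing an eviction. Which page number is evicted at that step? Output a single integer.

Step 0: ref 1 -> FAULT, frames=[1,-]
Step 1: ref 2 -> FAULT, frames=[1,2]
Step 2: ref 1 -> HIT, frames=[1,2]
Step 3: ref 1 -> HIT, frames=[1,2]
Step 4: ref 3 -> FAULT, evict 1, frames=[3,2]
Step 5: ref 1 -> FAULT, evict 2, frames=[3,1]
Step 6: ref 4 -> FAULT, evict 3, frames=[4,1]
Step 7: ref 2 -> FAULT, evict 1, frames=[4,2]
Step 8: ref 2 -> HIT, frames=[4,2]
Step 9: ref 1 -> FAULT, evict 4, frames=[1,2]
Step 10: ref 4 -> FAULT, evict 2, frames=[1,4]
At step 10: evicted page 2

Answer: 2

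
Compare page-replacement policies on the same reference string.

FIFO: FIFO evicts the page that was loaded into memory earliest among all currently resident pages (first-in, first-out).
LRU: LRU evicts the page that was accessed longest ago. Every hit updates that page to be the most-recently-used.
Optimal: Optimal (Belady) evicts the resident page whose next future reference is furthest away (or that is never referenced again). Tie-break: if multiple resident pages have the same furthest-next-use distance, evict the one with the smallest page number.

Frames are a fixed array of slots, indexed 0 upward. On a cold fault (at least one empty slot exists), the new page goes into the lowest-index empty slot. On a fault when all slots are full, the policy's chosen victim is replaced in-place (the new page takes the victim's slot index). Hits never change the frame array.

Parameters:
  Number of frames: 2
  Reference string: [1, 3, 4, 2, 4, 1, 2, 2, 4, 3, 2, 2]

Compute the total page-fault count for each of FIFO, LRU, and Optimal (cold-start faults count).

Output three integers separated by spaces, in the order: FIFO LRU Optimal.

--- FIFO ---
  step 0: ref 1 -> FAULT, frames=[1,-] (faults so far: 1)
  step 1: ref 3 -> FAULT, frames=[1,3] (faults so far: 2)
  step 2: ref 4 -> FAULT, evict 1, frames=[4,3] (faults so far: 3)
  step 3: ref 2 -> FAULT, evict 3, frames=[4,2] (faults so far: 4)
  step 4: ref 4 -> HIT, frames=[4,2] (faults so far: 4)
  step 5: ref 1 -> FAULT, evict 4, frames=[1,2] (faults so far: 5)
  step 6: ref 2 -> HIT, frames=[1,2] (faults so far: 5)
  step 7: ref 2 -> HIT, frames=[1,2] (faults so far: 5)
  step 8: ref 4 -> FAULT, evict 2, frames=[1,4] (faults so far: 6)
  step 9: ref 3 -> FAULT, evict 1, frames=[3,4] (faults so far: 7)
  step 10: ref 2 -> FAULT, evict 4, frames=[3,2] (faults so far: 8)
  step 11: ref 2 -> HIT, frames=[3,2] (faults so far: 8)
  FIFO total faults: 8
--- LRU ---
  step 0: ref 1 -> FAULT, frames=[1,-] (faults so far: 1)
  step 1: ref 3 -> FAULT, frames=[1,3] (faults so far: 2)
  step 2: ref 4 -> FAULT, evict 1, frames=[4,3] (faults so far: 3)
  step 3: ref 2 -> FAULT, evict 3, frames=[4,2] (faults so far: 4)
  step 4: ref 4 -> HIT, frames=[4,2] (faults so far: 4)
  step 5: ref 1 -> FAULT, evict 2, frames=[4,1] (faults so far: 5)
  step 6: ref 2 -> FAULT, evict 4, frames=[2,1] (faults so far: 6)
  step 7: ref 2 -> HIT, frames=[2,1] (faults so far: 6)
  step 8: ref 4 -> FAULT, evict 1, frames=[2,4] (faults so far: 7)
  step 9: ref 3 -> FAULT, evict 2, frames=[3,4] (faults so far: 8)
  step 10: ref 2 -> FAULT, evict 4, frames=[3,2] (faults so far: 9)
  step 11: ref 2 -> HIT, frames=[3,2] (faults so far: 9)
  LRU total faults: 9
--- Optimal ---
  step 0: ref 1 -> FAULT, frames=[1,-] (faults so far: 1)
  step 1: ref 3 -> FAULT, frames=[1,3] (faults so far: 2)
  step 2: ref 4 -> FAULT, evict 3, frames=[1,4] (faults so far: 3)
  step 3: ref 2 -> FAULT, evict 1, frames=[2,4] (faults so far: 4)
  step 4: ref 4 -> HIT, frames=[2,4] (faults so far: 4)
  step 5: ref 1 -> FAULT, evict 4, frames=[2,1] (faults so far: 5)
  step 6: ref 2 -> HIT, frames=[2,1] (faults so far: 5)
  step 7: ref 2 -> HIT, frames=[2,1] (faults so far: 5)
  step 8: ref 4 -> FAULT, evict 1, frames=[2,4] (faults so far: 6)
  step 9: ref 3 -> FAULT, evict 4, frames=[2,3] (faults so far: 7)
  step 10: ref 2 -> HIT, frames=[2,3] (faults so far: 7)
  step 11: ref 2 -> HIT, frames=[2,3] (faults so far: 7)
  Optimal total faults: 7

Answer: 8 9 7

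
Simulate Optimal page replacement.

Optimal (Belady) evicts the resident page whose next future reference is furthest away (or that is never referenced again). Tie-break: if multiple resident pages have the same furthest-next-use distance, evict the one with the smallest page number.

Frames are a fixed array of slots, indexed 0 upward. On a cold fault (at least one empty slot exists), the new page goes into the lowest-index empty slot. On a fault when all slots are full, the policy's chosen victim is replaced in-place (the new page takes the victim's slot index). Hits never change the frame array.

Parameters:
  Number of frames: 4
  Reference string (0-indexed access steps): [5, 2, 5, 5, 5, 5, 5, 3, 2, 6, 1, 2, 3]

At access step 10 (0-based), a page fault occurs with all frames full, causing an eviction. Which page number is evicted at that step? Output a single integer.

Step 0: ref 5 -> FAULT, frames=[5,-,-,-]
Step 1: ref 2 -> FAULT, frames=[5,2,-,-]
Step 2: ref 5 -> HIT, frames=[5,2,-,-]
Step 3: ref 5 -> HIT, frames=[5,2,-,-]
Step 4: ref 5 -> HIT, frames=[5,2,-,-]
Step 5: ref 5 -> HIT, frames=[5,2,-,-]
Step 6: ref 5 -> HIT, frames=[5,2,-,-]
Step 7: ref 3 -> FAULT, frames=[5,2,3,-]
Step 8: ref 2 -> HIT, frames=[5,2,3,-]
Step 9: ref 6 -> FAULT, frames=[5,2,3,6]
Step 10: ref 1 -> FAULT, evict 5, frames=[1,2,3,6]
At step 10: evicted page 5

Answer: 5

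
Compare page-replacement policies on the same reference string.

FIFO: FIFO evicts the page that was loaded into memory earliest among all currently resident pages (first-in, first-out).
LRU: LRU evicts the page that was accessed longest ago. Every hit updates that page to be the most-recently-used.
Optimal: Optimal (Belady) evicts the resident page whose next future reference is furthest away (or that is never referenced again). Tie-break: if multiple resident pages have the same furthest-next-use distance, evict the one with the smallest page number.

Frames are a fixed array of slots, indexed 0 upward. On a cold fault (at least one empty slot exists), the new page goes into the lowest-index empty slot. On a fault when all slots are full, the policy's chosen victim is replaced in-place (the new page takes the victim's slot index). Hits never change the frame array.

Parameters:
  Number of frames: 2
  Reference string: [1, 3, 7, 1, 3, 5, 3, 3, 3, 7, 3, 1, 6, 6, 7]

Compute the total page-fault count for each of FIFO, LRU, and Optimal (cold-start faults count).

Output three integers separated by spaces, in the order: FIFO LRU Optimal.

--- FIFO ---
  step 0: ref 1 -> FAULT, frames=[1,-] (faults so far: 1)
  step 1: ref 3 -> FAULT, frames=[1,3] (faults so far: 2)
  step 2: ref 7 -> FAULT, evict 1, frames=[7,3] (faults so far: 3)
  step 3: ref 1 -> FAULT, evict 3, frames=[7,1] (faults so far: 4)
  step 4: ref 3 -> FAULT, evict 7, frames=[3,1] (faults so far: 5)
  step 5: ref 5 -> FAULT, evict 1, frames=[3,5] (faults so far: 6)
  step 6: ref 3 -> HIT, frames=[3,5] (faults so far: 6)
  step 7: ref 3 -> HIT, frames=[3,5] (faults so far: 6)
  step 8: ref 3 -> HIT, frames=[3,5] (faults so far: 6)
  step 9: ref 7 -> FAULT, evict 3, frames=[7,5] (faults so far: 7)
  step 10: ref 3 -> FAULT, evict 5, frames=[7,3] (faults so far: 8)
  step 11: ref 1 -> FAULT, evict 7, frames=[1,3] (faults so far: 9)
  step 12: ref 6 -> FAULT, evict 3, frames=[1,6] (faults so far: 10)
  step 13: ref 6 -> HIT, frames=[1,6] (faults so far: 10)
  step 14: ref 7 -> FAULT, evict 1, frames=[7,6] (faults so far: 11)
  FIFO total faults: 11
--- LRU ---
  step 0: ref 1 -> FAULT, frames=[1,-] (faults so far: 1)
  step 1: ref 3 -> FAULT, frames=[1,3] (faults so far: 2)
  step 2: ref 7 -> FAULT, evict 1, frames=[7,3] (faults so far: 3)
  step 3: ref 1 -> FAULT, evict 3, frames=[7,1] (faults so far: 4)
  step 4: ref 3 -> FAULT, evict 7, frames=[3,1] (faults so far: 5)
  step 5: ref 5 -> FAULT, evict 1, frames=[3,5] (faults so far: 6)
  step 6: ref 3 -> HIT, frames=[3,5] (faults so far: 6)
  step 7: ref 3 -> HIT, frames=[3,5] (faults so far: 6)
  step 8: ref 3 -> HIT, frames=[3,5] (faults so far: 6)
  step 9: ref 7 -> FAULT, evict 5, frames=[3,7] (faults so far: 7)
  step 10: ref 3 -> HIT, frames=[3,7] (faults so far: 7)
  step 11: ref 1 -> FAULT, evict 7, frames=[3,1] (faults so far: 8)
  step 12: ref 6 -> FAULT, evict 3, frames=[6,1] (faults so far: 9)
  step 13: ref 6 -> HIT, frames=[6,1] (faults so far: 9)
  step 14: ref 7 -> FAULT, evict 1, frames=[6,7] (faults so far: 10)
  LRU total faults: 10
--- Optimal ---
  step 0: ref 1 -> FAULT, frames=[1,-] (faults so far: 1)
  step 1: ref 3 -> FAULT, frames=[1,3] (faults so far: 2)
  step 2: ref 7 -> FAULT, evict 3, frames=[1,7] (faults so far: 3)
  step 3: ref 1 -> HIT, frames=[1,7] (faults so far: 3)
  step 4: ref 3 -> FAULT, evict 1, frames=[3,7] (faults so far: 4)
  step 5: ref 5 -> FAULT, evict 7, frames=[3,5] (faults so far: 5)
  step 6: ref 3 -> HIT, frames=[3,5] (faults so far: 5)
  step 7: ref 3 -> HIT, frames=[3,5] (faults so far: 5)
  step 8: ref 3 -> HIT, frames=[3,5] (faults so far: 5)
  step 9: ref 7 -> FAULT, evict 5, frames=[3,7] (faults so far: 6)
  step 10: ref 3 -> HIT, frames=[3,7] (faults so far: 6)
  step 11: ref 1 -> FAULT, evict 3, frames=[1,7] (faults so far: 7)
  step 12: ref 6 -> FAULT, evict 1, frames=[6,7] (faults so far: 8)
  step 13: ref 6 -> HIT, frames=[6,7] (faults so far: 8)
  step 14: ref 7 -> HIT, frames=[6,7] (faults so far: 8)
  Optimal total faults: 8

Answer: 11 10 8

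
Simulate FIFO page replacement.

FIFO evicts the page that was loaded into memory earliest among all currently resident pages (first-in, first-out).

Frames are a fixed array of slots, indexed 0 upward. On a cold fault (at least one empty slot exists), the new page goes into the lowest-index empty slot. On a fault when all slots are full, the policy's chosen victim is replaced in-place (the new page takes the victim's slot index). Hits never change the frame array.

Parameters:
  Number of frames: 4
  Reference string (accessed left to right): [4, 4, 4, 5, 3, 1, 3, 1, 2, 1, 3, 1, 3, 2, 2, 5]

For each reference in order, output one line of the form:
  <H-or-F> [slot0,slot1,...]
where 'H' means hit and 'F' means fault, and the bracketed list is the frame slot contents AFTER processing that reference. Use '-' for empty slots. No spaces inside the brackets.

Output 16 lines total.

F [4,-,-,-]
H [4,-,-,-]
H [4,-,-,-]
F [4,5,-,-]
F [4,5,3,-]
F [4,5,3,1]
H [4,5,3,1]
H [4,5,3,1]
F [2,5,3,1]
H [2,5,3,1]
H [2,5,3,1]
H [2,5,3,1]
H [2,5,3,1]
H [2,5,3,1]
H [2,5,3,1]
H [2,5,3,1]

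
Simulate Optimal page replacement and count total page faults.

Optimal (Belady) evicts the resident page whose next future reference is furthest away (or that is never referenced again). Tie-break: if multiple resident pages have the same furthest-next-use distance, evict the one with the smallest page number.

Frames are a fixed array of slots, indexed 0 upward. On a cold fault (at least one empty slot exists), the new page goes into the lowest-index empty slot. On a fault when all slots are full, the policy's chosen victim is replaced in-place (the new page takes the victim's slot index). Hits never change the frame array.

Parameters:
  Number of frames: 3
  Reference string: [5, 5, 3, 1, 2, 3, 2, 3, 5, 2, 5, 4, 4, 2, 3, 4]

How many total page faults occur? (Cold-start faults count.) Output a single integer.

Answer: 5

Derivation:
Step 0: ref 5 → FAULT, frames=[5,-,-]
Step 1: ref 5 → HIT, frames=[5,-,-]
Step 2: ref 3 → FAULT, frames=[5,3,-]
Step 3: ref 1 → FAULT, frames=[5,3,1]
Step 4: ref 2 → FAULT (evict 1), frames=[5,3,2]
Step 5: ref 3 → HIT, frames=[5,3,2]
Step 6: ref 2 → HIT, frames=[5,3,2]
Step 7: ref 3 → HIT, frames=[5,3,2]
Step 8: ref 5 → HIT, frames=[5,3,2]
Step 9: ref 2 → HIT, frames=[5,3,2]
Step 10: ref 5 → HIT, frames=[5,3,2]
Step 11: ref 4 → FAULT (evict 5), frames=[4,3,2]
Step 12: ref 4 → HIT, frames=[4,3,2]
Step 13: ref 2 → HIT, frames=[4,3,2]
Step 14: ref 3 → HIT, frames=[4,3,2]
Step 15: ref 4 → HIT, frames=[4,3,2]
Total faults: 5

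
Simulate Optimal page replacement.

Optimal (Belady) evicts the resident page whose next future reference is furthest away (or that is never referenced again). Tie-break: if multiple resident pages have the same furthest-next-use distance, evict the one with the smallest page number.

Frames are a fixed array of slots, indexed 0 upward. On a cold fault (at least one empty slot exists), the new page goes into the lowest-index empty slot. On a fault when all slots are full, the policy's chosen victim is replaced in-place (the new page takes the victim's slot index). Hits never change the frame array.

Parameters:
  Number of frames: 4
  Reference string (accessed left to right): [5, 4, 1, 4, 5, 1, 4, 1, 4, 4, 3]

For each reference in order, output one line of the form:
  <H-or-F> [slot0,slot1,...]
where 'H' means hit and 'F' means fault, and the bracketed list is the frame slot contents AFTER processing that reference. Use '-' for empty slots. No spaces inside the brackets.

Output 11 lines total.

F [5,-,-,-]
F [5,4,-,-]
F [5,4,1,-]
H [5,4,1,-]
H [5,4,1,-]
H [5,4,1,-]
H [5,4,1,-]
H [5,4,1,-]
H [5,4,1,-]
H [5,4,1,-]
F [5,4,1,3]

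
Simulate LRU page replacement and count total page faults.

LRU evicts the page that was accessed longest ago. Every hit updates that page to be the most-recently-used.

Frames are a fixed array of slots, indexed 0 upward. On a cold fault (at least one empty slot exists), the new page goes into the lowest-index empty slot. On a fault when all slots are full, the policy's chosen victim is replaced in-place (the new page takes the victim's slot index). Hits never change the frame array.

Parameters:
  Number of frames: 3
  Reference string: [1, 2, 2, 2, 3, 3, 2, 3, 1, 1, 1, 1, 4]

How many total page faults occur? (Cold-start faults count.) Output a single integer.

Step 0: ref 1 → FAULT, frames=[1,-,-]
Step 1: ref 2 → FAULT, frames=[1,2,-]
Step 2: ref 2 → HIT, frames=[1,2,-]
Step 3: ref 2 → HIT, frames=[1,2,-]
Step 4: ref 3 → FAULT, frames=[1,2,3]
Step 5: ref 3 → HIT, frames=[1,2,3]
Step 6: ref 2 → HIT, frames=[1,2,3]
Step 7: ref 3 → HIT, frames=[1,2,3]
Step 8: ref 1 → HIT, frames=[1,2,3]
Step 9: ref 1 → HIT, frames=[1,2,3]
Step 10: ref 1 → HIT, frames=[1,2,3]
Step 11: ref 1 → HIT, frames=[1,2,3]
Step 12: ref 4 → FAULT (evict 2), frames=[1,4,3]
Total faults: 4

Answer: 4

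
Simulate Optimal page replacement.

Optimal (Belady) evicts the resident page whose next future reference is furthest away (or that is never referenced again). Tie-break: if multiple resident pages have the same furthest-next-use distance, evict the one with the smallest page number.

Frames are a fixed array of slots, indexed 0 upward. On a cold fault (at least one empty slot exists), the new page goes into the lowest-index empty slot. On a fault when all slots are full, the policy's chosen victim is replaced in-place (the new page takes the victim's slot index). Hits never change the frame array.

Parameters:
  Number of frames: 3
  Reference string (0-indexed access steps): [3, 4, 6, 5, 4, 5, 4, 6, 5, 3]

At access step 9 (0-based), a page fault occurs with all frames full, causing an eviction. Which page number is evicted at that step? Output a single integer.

Answer: 4

Derivation:
Step 0: ref 3 -> FAULT, frames=[3,-,-]
Step 1: ref 4 -> FAULT, frames=[3,4,-]
Step 2: ref 6 -> FAULT, frames=[3,4,6]
Step 3: ref 5 -> FAULT, evict 3, frames=[5,4,6]
Step 4: ref 4 -> HIT, frames=[5,4,6]
Step 5: ref 5 -> HIT, frames=[5,4,6]
Step 6: ref 4 -> HIT, frames=[5,4,6]
Step 7: ref 6 -> HIT, frames=[5,4,6]
Step 8: ref 5 -> HIT, frames=[5,4,6]
Step 9: ref 3 -> FAULT, evict 4, frames=[5,3,6]
At step 9: evicted page 4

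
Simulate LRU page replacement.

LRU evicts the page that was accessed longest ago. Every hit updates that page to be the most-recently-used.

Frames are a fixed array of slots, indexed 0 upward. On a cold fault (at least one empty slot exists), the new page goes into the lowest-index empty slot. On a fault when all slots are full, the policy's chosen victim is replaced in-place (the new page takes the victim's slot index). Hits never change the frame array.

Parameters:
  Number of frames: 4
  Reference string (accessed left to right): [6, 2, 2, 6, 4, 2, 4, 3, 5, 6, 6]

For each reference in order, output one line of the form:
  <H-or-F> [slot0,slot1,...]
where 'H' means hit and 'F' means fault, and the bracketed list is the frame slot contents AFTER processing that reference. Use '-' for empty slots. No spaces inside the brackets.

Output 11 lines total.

F [6,-,-,-]
F [6,2,-,-]
H [6,2,-,-]
H [6,2,-,-]
F [6,2,4,-]
H [6,2,4,-]
H [6,2,4,-]
F [6,2,4,3]
F [5,2,4,3]
F [5,6,4,3]
H [5,6,4,3]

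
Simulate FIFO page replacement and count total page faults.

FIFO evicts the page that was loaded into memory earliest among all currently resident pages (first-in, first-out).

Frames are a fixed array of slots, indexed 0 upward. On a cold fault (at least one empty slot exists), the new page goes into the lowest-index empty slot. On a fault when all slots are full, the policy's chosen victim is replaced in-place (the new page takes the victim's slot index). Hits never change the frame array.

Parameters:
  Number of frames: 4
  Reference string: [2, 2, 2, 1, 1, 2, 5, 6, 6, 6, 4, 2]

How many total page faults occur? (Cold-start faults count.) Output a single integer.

Answer: 6

Derivation:
Step 0: ref 2 → FAULT, frames=[2,-,-,-]
Step 1: ref 2 → HIT, frames=[2,-,-,-]
Step 2: ref 2 → HIT, frames=[2,-,-,-]
Step 3: ref 1 → FAULT, frames=[2,1,-,-]
Step 4: ref 1 → HIT, frames=[2,1,-,-]
Step 5: ref 2 → HIT, frames=[2,1,-,-]
Step 6: ref 5 → FAULT, frames=[2,1,5,-]
Step 7: ref 6 → FAULT, frames=[2,1,5,6]
Step 8: ref 6 → HIT, frames=[2,1,5,6]
Step 9: ref 6 → HIT, frames=[2,1,5,6]
Step 10: ref 4 → FAULT (evict 2), frames=[4,1,5,6]
Step 11: ref 2 → FAULT (evict 1), frames=[4,2,5,6]
Total faults: 6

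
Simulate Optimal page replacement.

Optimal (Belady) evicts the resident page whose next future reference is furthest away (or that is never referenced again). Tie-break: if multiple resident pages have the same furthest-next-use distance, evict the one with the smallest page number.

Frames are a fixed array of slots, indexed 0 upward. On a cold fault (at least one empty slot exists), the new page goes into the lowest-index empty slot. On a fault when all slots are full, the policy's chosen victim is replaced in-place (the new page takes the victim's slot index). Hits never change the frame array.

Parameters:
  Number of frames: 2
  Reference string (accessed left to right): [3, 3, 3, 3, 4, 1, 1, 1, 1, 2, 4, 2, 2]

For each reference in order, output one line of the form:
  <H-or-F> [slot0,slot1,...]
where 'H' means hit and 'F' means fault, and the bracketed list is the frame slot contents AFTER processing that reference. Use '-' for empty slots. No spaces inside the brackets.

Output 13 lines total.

F [3,-]
H [3,-]
H [3,-]
H [3,-]
F [3,4]
F [1,4]
H [1,4]
H [1,4]
H [1,4]
F [2,4]
H [2,4]
H [2,4]
H [2,4]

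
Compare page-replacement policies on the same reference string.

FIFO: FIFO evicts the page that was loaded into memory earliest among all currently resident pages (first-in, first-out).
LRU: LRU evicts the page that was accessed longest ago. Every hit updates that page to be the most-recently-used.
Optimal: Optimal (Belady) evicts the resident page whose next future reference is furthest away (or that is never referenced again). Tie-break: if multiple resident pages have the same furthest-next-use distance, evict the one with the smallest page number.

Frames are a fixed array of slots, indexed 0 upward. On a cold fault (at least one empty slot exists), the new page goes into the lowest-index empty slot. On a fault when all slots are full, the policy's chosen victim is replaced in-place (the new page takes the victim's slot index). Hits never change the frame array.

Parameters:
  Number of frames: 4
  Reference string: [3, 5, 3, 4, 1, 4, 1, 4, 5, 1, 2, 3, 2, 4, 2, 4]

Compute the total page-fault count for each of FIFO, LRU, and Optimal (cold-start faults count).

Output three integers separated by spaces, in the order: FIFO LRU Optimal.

--- FIFO ---
  step 0: ref 3 -> FAULT, frames=[3,-,-,-] (faults so far: 1)
  step 1: ref 5 -> FAULT, frames=[3,5,-,-] (faults so far: 2)
  step 2: ref 3 -> HIT, frames=[3,5,-,-] (faults so far: 2)
  step 3: ref 4 -> FAULT, frames=[3,5,4,-] (faults so far: 3)
  step 4: ref 1 -> FAULT, frames=[3,5,4,1] (faults so far: 4)
  step 5: ref 4 -> HIT, frames=[3,5,4,1] (faults so far: 4)
  step 6: ref 1 -> HIT, frames=[3,5,4,1] (faults so far: 4)
  step 7: ref 4 -> HIT, frames=[3,5,4,1] (faults so far: 4)
  step 8: ref 5 -> HIT, frames=[3,5,4,1] (faults so far: 4)
  step 9: ref 1 -> HIT, frames=[3,5,4,1] (faults so far: 4)
  step 10: ref 2 -> FAULT, evict 3, frames=[2,5,4,1] (faults so far: 5)
  step 11: ref 3 -> FAULT, evict 5, frames=[2,3,4,1] (faults so far: 6)
  step 12: ref 2 -> HIT, frames=[2,3,4,1] (faults so far: 6)
  step 13: ref 4 -> HIT, frames=[2,3,4,1] (faults so far: 6)
  step 14: ref 2 -> HIT, frames=[2,3,4,1] (faults so far: 6)
  step 15: ref 4 -> HIT, frames=[2,3,4,1] (faults so far: 6)
  FIFO total faults: 6
--- LRU ---
  step 0: ref 3 -> FAULT, frames=[3,-,-,-] (faults so far: 1)
  step 1: ref 5 -> FAULT, frames=[3,5,-,-] (faults so far: 2)
  step 2: ref 3 -> HIT, frames=[3,5,-,-] (faults so far: 2)
  step 3: ref 4 -> FAULT, frames=[3,5,4,-] (faults so far: 3)
  step 4: ref 1 -> FAULT, frames=[3,5,4,1] (faults so far: 4)
  step 5: ref 4 -> HIT, frames=[3,5,4,1] (faults so far: 4)
  step 6: ref 1 -> HIT, frames=[3,5,4,1] (faults so far: 4)
  step 7: ref 4 -> HIT, frames=[3,5,4,1] (faults so far: 4)
  step 8: ref 5 -> HIT, frames=[3,5,4,1] (faults so far: 4)
  step 9: ref 1 -> HIT, frames=[3,5,4,1] (faults so far: 4)
  step 10: ref 2 -> FAULT, evict 3, frames=[2,5,4,1] (faults so far: 5)
  step 11: ref 3 -> FAULT, evict 4, frames=[2,5,3,1] (faults so far: 6)
  step 12: ref 2 -> HIT, frames=[2,5,3,1] (faults so far: 6)
  step 13: ref 4 -> FAULT, evict 5, frames=[2,4,3,1] (faults so far: 7)
  step 14: ref 2 -> HIT, frames=[2,4,3,1] (faults so far: 7)
  step 15: ref 4 -> HIT, frames=[2,4,3,1] (faults so far: 7)
  LRU total faults: 7
--- Optimal ---
  step 0: ref 3 -> FAULT, frames=[3,-,-,-] (faults so far: 1)
  step 1: ref 5 -> FAULT, frames=[3,5,-,-] (faults so far: 2)
  step 2: ref 3 -> HIT, frames=[3,5,-,-] (faults so far: 2)
  step 3: ref 4 -> FAULT, frames=[3,5,4,-] (faults so far: 3)
  step 4: ref 1 -> FAULT, frames=[3,5,4,1] (faults so far: 4)
  step 5: ref 4 -> HIT, frames=[3,5,4,1] (faults so far: 4)
  step 6: ref 1 -> HIT, frames=[3,5,4,1] (faults so far: 4)
  step 7: ref 4 -> HIT, frames=[3,5,4,1] (faults so far: 4)
  step 8: ref 5 -> HIT, frames=[3,5,4,1] (faults so far: 4)
  step 9: ref 1 -> HIT, frames=[3,5,4,1] (faults so far: 4)
  step 10: ref 2 -> FAULT, evict 1, frames=[3,5,4,2] (faults so far: 5)
  step 11: ref 3 -> HIT, frames=[3,5,4,2] (faults so far: 5)
  step 12: ref 2 -> HIT, frames=[3,5,4,2] (faults so far: 5)
  step 13: ref 4 -> HIT, frames=[3,5,4,2] (faults so far: 5)
  step 14: ref 2 -> HIT, frames=[3,5,4,2] (faults so far: 5)
  step 15: ref 4 -> HIT, frames=[3,5,4,2] (faults so far: 5)
  Optimal total faults: 5

Answer: 6 7 5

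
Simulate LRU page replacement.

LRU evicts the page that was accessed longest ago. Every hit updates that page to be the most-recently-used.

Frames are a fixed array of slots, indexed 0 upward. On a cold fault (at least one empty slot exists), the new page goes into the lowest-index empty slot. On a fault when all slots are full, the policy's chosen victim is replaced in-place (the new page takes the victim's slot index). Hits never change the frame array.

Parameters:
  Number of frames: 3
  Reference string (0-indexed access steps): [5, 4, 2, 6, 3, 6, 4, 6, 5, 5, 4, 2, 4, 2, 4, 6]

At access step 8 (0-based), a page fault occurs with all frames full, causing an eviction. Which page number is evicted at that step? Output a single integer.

Answer: 3

Derivation:
Step 0: ref 5 -> FAULT, frames=[5,-,-]
Step 1: ref 4 -> FAULT, frames=[5,4,-]
Step 2: ref 2 -> FAULT, frames=[5,4,2]
Step 3: ref 6 -> FAULT, evict 5, frames=[6,4,2]
Step 4: ref 3 -> FAULT, evict 4, frames=[6,3,2]
Step 5: ref 6 -> HIT, frames=[6,3,2]
Step 6: ref 4 -> FAULT, evict 2, frames=[6,3,4]
Step 7: ref 6 -> HIT, frames=[6,3,4]
Step 8: ref 5 -> FAULT, evict 3, frames=[6,5,4]
At step 8: evicted page 3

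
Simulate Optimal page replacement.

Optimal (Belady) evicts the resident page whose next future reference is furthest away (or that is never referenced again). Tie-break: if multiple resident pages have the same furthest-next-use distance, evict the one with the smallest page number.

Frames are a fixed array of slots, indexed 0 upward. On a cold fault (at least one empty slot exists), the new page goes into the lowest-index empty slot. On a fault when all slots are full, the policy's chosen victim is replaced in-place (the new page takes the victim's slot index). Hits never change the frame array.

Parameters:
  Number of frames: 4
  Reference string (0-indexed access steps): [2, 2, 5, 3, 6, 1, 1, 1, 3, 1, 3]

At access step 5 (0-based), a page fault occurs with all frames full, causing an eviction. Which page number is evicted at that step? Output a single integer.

Answer: 2

Derivation:
Step 0: ref 2 -> FAULT, frames=[2,-,-,-]
Step 1: ref 2 -> HIT, frames=[2,-,-,-]
Step 2: ref 5 -> FAULT, frames=[2,5,-,-]
Step 3: ref 3 -> FAULT, frames=[2,5,3,-]
Step 4: ref 6 -> FAULT, frames=[2,5,3,6]
Step 5: ref 1 -> FAULT, evict 2, frames=[1,5,3,6]
At step 5: evicted page 2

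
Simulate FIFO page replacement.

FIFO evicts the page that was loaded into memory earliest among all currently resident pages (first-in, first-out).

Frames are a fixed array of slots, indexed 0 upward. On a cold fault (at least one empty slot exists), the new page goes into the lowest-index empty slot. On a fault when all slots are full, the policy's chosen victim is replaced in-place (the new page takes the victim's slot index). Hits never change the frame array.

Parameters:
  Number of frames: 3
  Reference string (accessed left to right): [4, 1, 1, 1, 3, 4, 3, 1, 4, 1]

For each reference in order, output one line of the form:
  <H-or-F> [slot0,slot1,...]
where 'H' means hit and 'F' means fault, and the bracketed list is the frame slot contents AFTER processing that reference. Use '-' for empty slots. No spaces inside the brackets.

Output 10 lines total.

F [4,-,-]
F [4,1,-]
H [4,1,-]
H [4,1,-]
F [4,1,3]
H [4,1,3]
H [4,1,3]
H [4,1,3]
H [4,1,3]
H [4,1,3]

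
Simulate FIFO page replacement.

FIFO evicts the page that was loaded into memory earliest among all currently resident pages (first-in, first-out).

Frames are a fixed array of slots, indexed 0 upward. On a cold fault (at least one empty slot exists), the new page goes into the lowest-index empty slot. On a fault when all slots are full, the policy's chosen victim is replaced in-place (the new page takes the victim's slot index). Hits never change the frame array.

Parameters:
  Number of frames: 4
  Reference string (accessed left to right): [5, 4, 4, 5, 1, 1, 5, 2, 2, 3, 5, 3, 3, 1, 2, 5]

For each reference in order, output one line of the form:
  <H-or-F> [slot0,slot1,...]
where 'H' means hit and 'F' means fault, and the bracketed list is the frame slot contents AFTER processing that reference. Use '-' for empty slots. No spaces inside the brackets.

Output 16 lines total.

F [5,-,-,-]
F [5,4,-,-]
H [5,4,-,-]
H [5,4,-,-]
F [5,4,1,-]
H [5,4,1,-]
H [5,4,1,-]
F [5,4,1,2]
H [5,4,1,2]
F [3,4,1,2]
F [3,5,1,2]
H [3,5,1,2]
H [3,5,1,2]
H [3,5,1,2]
H [3,5,1,2]
H [3,5,1,2]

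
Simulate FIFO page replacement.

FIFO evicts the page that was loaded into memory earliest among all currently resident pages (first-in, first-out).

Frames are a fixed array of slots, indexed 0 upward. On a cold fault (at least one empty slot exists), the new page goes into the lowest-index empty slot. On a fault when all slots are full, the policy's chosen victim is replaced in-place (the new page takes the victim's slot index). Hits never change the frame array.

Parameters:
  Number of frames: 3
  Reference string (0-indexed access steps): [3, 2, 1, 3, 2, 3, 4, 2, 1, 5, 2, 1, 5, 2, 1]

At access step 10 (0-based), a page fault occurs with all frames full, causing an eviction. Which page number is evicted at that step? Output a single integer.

Answer: 1

Derivation:
Step 0: ref 3 -> FAULT, frames=[3,-,-]
Step 1: ref 2 -> FAULT, frames=[3,2,-]
Step 2: ref 1 -> FAULT, frames=[3,2,1]
Step 3: ref 3 -> HIT, frames=[3,2,1]
Step 4: ref 2 -> HIT, frames=[3,2,1]
Step 5: ref 3 -> HIT, frames=[3,2,1]
Step 6: ref 4 -> FAULT, evict 3, frames=[4,2,1]
Step 7: ref 2 -> HIT, frames=[4,2,1]
Step 8: ref 1 -> HIT, frames=[4,2,1]
Step 9: ref 5 -> FAULT, evict 2, frames=[4,5,1]
Step 10: ref 2 -> FAULT, evict 1, frames=[4,5,2]
At step 10: evicted page 1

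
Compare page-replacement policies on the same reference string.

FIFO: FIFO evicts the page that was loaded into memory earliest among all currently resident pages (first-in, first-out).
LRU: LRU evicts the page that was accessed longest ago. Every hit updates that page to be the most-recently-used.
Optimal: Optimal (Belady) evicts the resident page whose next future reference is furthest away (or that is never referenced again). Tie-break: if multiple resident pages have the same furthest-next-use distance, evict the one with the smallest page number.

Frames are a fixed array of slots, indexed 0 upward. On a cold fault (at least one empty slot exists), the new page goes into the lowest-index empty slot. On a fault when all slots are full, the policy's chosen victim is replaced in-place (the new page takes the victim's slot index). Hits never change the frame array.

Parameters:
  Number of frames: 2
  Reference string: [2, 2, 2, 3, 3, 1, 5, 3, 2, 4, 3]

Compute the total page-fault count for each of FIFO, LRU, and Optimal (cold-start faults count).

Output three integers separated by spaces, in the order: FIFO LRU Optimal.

Answer: 8 8 6

Derivation:
--- FIFO ---
  step 0: ref 2 -> FAULT, frames=[2,-] (faults so far: 1)
  step 1: ref 2 -> HIT, frames=[2,-] (faults so far: 1)
  step 2: ref 2 -> HIT, frames=[2,-] (faults so far: 1)
  step 3: ref 3 -> FAULT, frames=[2,3] (faults so far: 2)
  step 4: ref 3 -> HIT, frames=[2,3] (faults so far: 2)
  step 5: ref 1 -> FAULT, evict 2, frames=[1,3] (faults so far: 3)
  step 6: ref 5 -> FAULT, evict 3, frames=[1,5] (faults so far: 4)
  step 7: ref 3 -> FAULT, evict 1, frames=[3,5] (faults so far: 5)
  step 8: ref 2 -> FAULT, evict 5, frames=[3,2] (faults so far: 6)
  step 9: ref 4 -> FAULT, evict 3, frames=[4,2] (faults so far: 7)
  step 10: ref 3 -> FAULT, evict 2, frames=[4,3] (faults so far: 8)
  FIFO total faults: 8
--- LRU ---
  step 0: ref 2 -> FAULT, frames=[2,-] (faults so far: 1)
  step 1: ref 2 -> HIT, frames=[2,-] (faults so far: 1)
  step 2: ref 2 -> HIT, frames=[2,-] (faults so far: 1)
  step 3: ref 3 -> FAULT, frames=[2,3] (faults so far: 2)
  step 4: ref 3 -> HIT, frames=[2,3] (faults so far: 2)
  step 5: ref 1 -> FAULT, evict 2, frames=[1,3] (faults so far: 3)
  step 6: ref 5 -> FAULT, evict 3, frames=[1,5] (faults so far: 4)
  step 7: ref 3 -> FAULT, evict 1, frames=[3,5] (faults so far: 5)
  step 8: ref 2 -> FAULT, evict 5, frames=[3,2] (faults so far: 6)
  step 9: ref 4 -> FAULT, evict 3, frames=[4,2] (faults so far: 7)
  step 10: ref 3 -> FAULT, evict 2, frames=[4,3] (faults so far: 8)
  LRU total faults: 8
--- Optimal ---
  step 0: ref 2 -> FAULT, frames=[2,-] (faults so far: 1)
  step 1: ref 2 -> HIT, frames=[2,-] (faults so far: 1)
  step 2: ref 2 -> HIT, frames=[2,-] (faults so far: 1)
  step 3: ref 3 -> FAULT, frames=[2,3] (faults so far: 2)
  step 4: ref 3 -> HIT, frames=[2,3] (faults so far: 2)
  step 5: ref 1 -> FAULT, evict 2, frames=[1,3] (faults so far: 3)
  step 6: ref 5 -> FAULT, evict 1, frames=[5,3] (faults so far: 4)
  step 7: ref 3 -> HIT, frames=[5,3] (faults so far: 4)
  step 8: ref 2 -> FAULT, evict 5, frames=[2,3] (faults so far: 5)
  step 9: ref 4 -> FAULT, evict 2, frames=[4,3] (faults so far: 6)
  step 10: ref 3 -> HIT, frames=[4,3] (faults so far: 6)
  Optimal total faults: 6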